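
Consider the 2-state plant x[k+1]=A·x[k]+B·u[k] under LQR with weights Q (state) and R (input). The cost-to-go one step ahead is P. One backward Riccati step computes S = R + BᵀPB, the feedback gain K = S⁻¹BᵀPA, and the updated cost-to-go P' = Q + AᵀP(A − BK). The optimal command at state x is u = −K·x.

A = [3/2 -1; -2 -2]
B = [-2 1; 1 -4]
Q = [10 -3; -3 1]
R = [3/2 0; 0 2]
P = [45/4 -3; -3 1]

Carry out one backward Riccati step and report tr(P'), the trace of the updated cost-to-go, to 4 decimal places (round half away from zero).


12.5282

BᵀP = [-25.5000 7.0000; 23.2500 -7.0000]
S = R + BᵀPB = [3/2 0; 0 2] + [58.0000 -53.5000; -53.5000 51.2500] = [59.5000 -53.5000; -53.5000 53.2500]
BᵀPA = [-52.2500 11.5000; 48.8750 -9.2500]
K = S⁻¹·BᵀPA = [-0.5472 0.3838; 0.3681 0.2119]
A−BK = [0.0376 -0.4443; 0.0196 -1.5361]
AᵀP(A−BK) = [0.7319 -0.1776; -0.1776 0.7962]
P' = Q + AᵀP(A−BK) = [10.7319 -3.1776; -3.1776 1.7962]
tr(P') = 12.5282


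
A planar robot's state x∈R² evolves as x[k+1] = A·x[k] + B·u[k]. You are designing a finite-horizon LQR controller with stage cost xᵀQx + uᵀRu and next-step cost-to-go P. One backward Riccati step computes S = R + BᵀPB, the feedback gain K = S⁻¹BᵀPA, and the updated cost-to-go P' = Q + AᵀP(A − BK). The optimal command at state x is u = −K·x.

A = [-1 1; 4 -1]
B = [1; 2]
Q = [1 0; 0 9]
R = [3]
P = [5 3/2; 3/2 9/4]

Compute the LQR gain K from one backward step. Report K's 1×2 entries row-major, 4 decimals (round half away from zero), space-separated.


0.6957 0.0870

BᵀP = [8.0000 6.0000]
S = R + BᵀPB = [3] + [20.0000] = [23.0000]
BᵀPA = [16.0000 2.0000]
K = S⁻¹·BᵀPA = [0.6957 0.0870]
A−BK = [-1.6957 0.9130; 2.6087 -1.1739]
AᵀP(A−BK) = [17.8696 -7.8913; -7.8913 4.0761]
P' = Q + AᵀP(A−BK) = [18.8696 -7.8913; -7.8913 13.0761]
tr(P') = 31.9457


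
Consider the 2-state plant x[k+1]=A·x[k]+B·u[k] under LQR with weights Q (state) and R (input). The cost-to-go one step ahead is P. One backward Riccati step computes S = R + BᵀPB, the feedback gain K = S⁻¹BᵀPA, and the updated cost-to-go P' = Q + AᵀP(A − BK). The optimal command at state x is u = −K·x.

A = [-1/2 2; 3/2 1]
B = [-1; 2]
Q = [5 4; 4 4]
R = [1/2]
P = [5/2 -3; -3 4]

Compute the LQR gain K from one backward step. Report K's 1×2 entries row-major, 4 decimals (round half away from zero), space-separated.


BᵀP = [-8.5000 11.0000]
S = R + BᵀPB = [1/2] + [30.5000] = [31.0000]
BᵀPA = [20.7500 -6.0000]
K = S⁻¹·BᵀPA = [0.6694 -0.1935]
A−BK = [0.1694 1.8065; 0.1613 1.3871]
AᵀP(A−BK) = [0.2359 0.0161; 0.0161 0.8387]
P' = Q + AᵀP(A−BK) = [5.2359 4.0161; 4.0161 4.8387]
tr(P') = 10.0746

0.6694 -0.1935


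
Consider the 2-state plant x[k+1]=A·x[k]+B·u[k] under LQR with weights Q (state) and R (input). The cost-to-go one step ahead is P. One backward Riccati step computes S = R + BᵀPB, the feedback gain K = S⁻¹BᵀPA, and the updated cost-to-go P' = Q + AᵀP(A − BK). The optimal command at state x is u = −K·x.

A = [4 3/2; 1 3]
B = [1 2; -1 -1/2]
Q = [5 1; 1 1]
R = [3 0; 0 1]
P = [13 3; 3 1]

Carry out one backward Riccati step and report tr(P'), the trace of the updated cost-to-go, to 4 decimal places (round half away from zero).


17.4299

BᵀP = [10.0000 2.0000; 24.5000 5.5000]
S = R + BᵀPB = [3 0; 0 1] + [8.0000 19.0000; 19.0000 46.2500] = [11.0000 19.0000; 19.0000 47.2500]
BᵀPA = [42.0000 21.0000; 103.5000 53.2500]
K = S⁻¹·BᵀPA = [0.1134 -0.1228; 2.1449 1.1764]
A−BK = [-0.4031 -0.7299; 2.1858 3.4654]
AᵀP(A−BK) = [6.2425 4.9039; 4.9039 5.1874]
P' = Q + AᵀP(A−BK) = [11.2425 5.9039; 5.9039 6.1874]
tr(P') = 17.4299


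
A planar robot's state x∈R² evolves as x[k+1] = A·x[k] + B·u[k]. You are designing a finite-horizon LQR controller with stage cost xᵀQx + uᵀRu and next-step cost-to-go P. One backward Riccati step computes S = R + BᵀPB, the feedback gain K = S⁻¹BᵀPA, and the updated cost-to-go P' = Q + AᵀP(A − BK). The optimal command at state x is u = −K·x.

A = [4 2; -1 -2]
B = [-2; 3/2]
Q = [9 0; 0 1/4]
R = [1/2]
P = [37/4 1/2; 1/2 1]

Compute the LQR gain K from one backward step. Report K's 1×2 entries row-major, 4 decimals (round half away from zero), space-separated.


-1.9456 -0.9932

BᵀP = [-17.7500 0.5000]
S = R + BᵀPB = [1/2] + [36.2500] = [36.7500]
BᵀPA = [-71.5000 -36.5000]
K = S⁻¹·BᵀPA = [-1.9456 -0.9932]
A−BK = [0.1088 0.0136; 1.9184 -0.5102]
AᵀP(A−BK) = [5.8912 -0.0136; -0.0136 0.7483]
P' = Q + AᵀP(A−BK) = [14.8912 -0.0136; -0.0136 0.9983]
tr(P') = 15.8895


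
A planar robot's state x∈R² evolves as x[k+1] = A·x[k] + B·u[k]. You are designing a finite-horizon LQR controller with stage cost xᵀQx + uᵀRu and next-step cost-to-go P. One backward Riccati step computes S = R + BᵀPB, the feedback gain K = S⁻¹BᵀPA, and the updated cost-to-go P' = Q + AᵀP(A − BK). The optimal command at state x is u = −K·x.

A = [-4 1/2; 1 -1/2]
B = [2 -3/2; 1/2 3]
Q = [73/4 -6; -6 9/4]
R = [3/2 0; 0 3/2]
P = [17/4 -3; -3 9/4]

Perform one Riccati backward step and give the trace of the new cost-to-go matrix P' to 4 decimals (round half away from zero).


BᵀP = [7.0000 -4.8750; -15.3750 11.2500]
S = R + BᵀPB = [3/2 0; 0 3/2] + [11.5625 -25.1250; -25.1250 56.8125] = [13.0625 -25.1250; -25.1250 58.3125]
BᵀPA = [-32.8750 5.9375; 72.7500 -13.3125]
K = S⁻¹·BᵀPA = [-0.6837 0.0901; 0.9530 -0.1895]
A−BK = [-1.2031 0.0356; -1.5172 0.0234]
AᵀP(A−BK) = [2.4424 -0.3787; -0.3787 0.0676]
P' = Q + AᵀP(A−BK) = [20.6924 -6.3787; -6.3787 2.3176]
tr(P') = 23.0100

23.0100


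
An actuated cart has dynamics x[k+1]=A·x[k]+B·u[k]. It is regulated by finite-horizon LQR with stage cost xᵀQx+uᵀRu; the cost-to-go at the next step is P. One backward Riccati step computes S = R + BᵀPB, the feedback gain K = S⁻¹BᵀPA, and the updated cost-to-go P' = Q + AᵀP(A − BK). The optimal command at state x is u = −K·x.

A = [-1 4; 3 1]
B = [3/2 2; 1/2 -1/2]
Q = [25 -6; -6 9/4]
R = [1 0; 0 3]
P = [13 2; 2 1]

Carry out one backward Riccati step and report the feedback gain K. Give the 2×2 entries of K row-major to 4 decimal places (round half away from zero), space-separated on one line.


0.3212 1.8121 -0.5289 0.6317

BᵀP = [20.5000 3.5000; 25.0000 3.5000]
S = R + BᵀPB = [1 0; 0 3] + [32.5000 39.2500; 39.2500 48.2500] = [33.5000 39.2500; 39.2500 51.2500]
BᵀPA = [-10.0000 85.5000; -14.5000 103.5000]
K = S⁻¹·BᵀPA = [0.3212 1.8121; -0.5289 0.6317]
A−BK = [-0.4240 0.0184; 2.5750 0.4098]
AᵀP(A−BK) = [5.5427 0.2808; 0.2808 4.6834]
P' = Q + AᵀP(A−BK) = [30.5427 -5.7192; -5.7192 6.9334]
tr(P') = 37.4762


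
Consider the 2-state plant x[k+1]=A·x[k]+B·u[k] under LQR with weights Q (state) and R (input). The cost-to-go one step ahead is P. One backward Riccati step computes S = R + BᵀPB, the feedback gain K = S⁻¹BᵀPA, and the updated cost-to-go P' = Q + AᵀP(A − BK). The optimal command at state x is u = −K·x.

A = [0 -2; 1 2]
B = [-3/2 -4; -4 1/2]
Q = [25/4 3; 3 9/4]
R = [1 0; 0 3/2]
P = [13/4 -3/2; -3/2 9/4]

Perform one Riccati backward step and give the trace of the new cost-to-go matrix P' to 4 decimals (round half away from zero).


9.3689

BᵀP = [1.1250 -6.7500; -13.7500 7.1250]
S = R + BᵀPB = [1 0; 0 3/2] + [25.3125 -7.8750; -7.8750 58.5625] = [26.3125 -7.8750; -7.8750 60.0625]
BᵀPA = [-6.7500 -15.7500; 7.1250 41.7500]
K = S⁻¹·BᵀPA = [-0.2301 -0.4065; 0.0885 0.6418]
A−BK = [0.0088 -0.0425; 0.0355 0.0531]
AᵀP(A−BK) = [0.0668 0.1833; 0.1833 0.8021]
P' = Q + AᵀP(A−BK) = [6.3168 3.1833; 3.1833 3.0521]
tr(P') = 9.3689


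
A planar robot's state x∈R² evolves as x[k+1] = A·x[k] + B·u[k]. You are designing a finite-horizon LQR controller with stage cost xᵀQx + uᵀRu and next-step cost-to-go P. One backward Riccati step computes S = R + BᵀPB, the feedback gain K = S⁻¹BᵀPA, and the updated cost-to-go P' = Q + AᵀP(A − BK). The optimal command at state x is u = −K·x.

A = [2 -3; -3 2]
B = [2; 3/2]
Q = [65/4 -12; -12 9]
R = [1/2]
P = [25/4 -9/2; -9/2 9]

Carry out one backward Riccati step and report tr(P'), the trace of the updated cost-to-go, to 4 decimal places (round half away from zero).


BᵀP = [5.7500 4.5000]
S = R + BᵀPB = [1/2] + [18.2500] = [18.7500]
BᵀPA = [-2.0000 -8.2500]
K = S⁻¹·BᵀPA = [-0.1067 -0.4400]
A−BK = [2.2133 -2.1200; -2.8400 2.6600]
AᵀP(A−BK) = [159.7867 -150.8800; -150.8800 142.6200]
P' = Q + AᵀP(A−BK) = [176.0367 -162.8800; -162.8800 151.6200]
tr(P') = 327.6567

327.6567


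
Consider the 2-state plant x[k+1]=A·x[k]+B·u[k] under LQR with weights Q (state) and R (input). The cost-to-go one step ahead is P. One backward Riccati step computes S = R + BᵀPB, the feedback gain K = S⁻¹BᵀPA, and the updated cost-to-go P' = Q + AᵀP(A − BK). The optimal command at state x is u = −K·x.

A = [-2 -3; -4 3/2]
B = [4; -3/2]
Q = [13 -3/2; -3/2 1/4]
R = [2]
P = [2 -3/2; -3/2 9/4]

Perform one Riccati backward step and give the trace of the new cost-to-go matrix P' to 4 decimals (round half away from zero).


BᵀP = [10.2500 -9.3750]
S = R + BᵀPB = [2] + [55.0625] = [57.0625]
BᵀPA = [17.0000 -44.8125]
K = S⁻¹·BᵀPA = [0.2979 -0.7853]
A−BK = [-3.1917 0.1413; -3.5531 0.3220]
AᵀP(A−BK) = [14.9354 -1.6495; -1.6495 1.3702]
P' = Q + AᵀP(A−BK) = [27.9354 -3.1495; -3.1495 1.6202]
tr(P') = 29.5556

29.5556


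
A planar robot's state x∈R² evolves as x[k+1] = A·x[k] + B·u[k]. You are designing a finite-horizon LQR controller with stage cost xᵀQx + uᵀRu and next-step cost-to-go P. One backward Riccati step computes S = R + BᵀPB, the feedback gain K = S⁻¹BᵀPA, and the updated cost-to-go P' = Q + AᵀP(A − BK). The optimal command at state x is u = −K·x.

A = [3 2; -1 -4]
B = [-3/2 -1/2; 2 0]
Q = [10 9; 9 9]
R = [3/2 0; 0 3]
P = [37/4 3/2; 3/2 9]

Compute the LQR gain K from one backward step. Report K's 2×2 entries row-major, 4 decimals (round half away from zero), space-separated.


-0.7987 -1.7910 -1.6531 0.6567

BᵀP = [-10.8750 15.7500; -4.6250 -0.7500]
S = R + BᵀPB = [3/2 0; 0 3] + [47.8125 5.4375; 5.4375 2.3125] = [49.3125 5.4375; 5.4375 5.3125]
BᵀPA = [-48.3750 -84.7500; -13.1250 -6.2500]
K = S⁻¹·BᵀPA = [-0.7987 -1.7910; -1.6531 0.6567]
A−BK = [0.9754 -0.3582; 0.5974 -0.4179]
AᵀP(A−BK) = [22.9157 -7.5224; -7.5224 9.3134]
P' = Q + AᵀP(A−BK) = [32.9157 1.4776; 1.4776 18.3134]
tr(P') = 51.2291


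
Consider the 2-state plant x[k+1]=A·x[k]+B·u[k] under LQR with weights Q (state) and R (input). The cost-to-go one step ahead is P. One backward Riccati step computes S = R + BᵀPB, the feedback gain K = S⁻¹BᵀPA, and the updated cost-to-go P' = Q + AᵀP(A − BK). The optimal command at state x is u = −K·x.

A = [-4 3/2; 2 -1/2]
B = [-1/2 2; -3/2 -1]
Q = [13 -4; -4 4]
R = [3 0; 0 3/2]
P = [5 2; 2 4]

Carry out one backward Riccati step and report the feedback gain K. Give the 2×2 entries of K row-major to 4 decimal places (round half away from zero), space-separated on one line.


0.0447 -0.1309 -1.8184 0.6558

BᵀP = [-5.5000 -7.0000; 8.0000 0.0000]
S = R + BᵀPB = [3 0; 0 3/2] + [13.2500 -4.0000; -4.0000 16.0000] = [16.2500 -4.0000; -4.0000 17.5000]
BᵀPA = [8.0000 -4.7500; -32.0000 12.0000]
K = S⁻¹·BᵀPA = [0.0447 -0.1309; -1.8184 0.6558]
A−BK = [-0.3409 0.1230; 0.2487 -0.0405]
AᵀP(A−BK) = [5.4551 -1.9674; -1.9674 0.7587]
P' = Q + AᵀP(A−BK) = [18.4551 -5.9674; -5.9674 4.7587]
tr(P') = 23.2138


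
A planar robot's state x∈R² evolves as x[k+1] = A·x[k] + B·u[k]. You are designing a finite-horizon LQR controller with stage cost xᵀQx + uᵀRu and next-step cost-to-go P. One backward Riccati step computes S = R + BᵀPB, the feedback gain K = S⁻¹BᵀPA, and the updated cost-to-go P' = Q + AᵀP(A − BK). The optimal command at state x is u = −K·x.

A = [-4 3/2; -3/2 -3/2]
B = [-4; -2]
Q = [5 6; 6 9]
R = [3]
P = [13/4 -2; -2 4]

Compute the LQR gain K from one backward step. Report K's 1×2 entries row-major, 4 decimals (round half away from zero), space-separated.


0.9231 -0.3462

BᵀP = [-9.0000 0.0000]
S = R + BᵀPB = [3] + [36.0000] = [39.0000]
BᵀPA = [36.0000 -13.5000]
K = S⁻¹·BᵀPA = [0.9231 -0.3462]
A−BK = [-0.3077 0.1154; 0.3462 -2.1923]
AᵀP(A−BK) = [3.7692 -5.5385; -5.5385 20.6394]
P' = Q + AᵀP(A−BK) = [8.7692 0.4615; 0.4615 29.6394]
tr(P') = 38.4087


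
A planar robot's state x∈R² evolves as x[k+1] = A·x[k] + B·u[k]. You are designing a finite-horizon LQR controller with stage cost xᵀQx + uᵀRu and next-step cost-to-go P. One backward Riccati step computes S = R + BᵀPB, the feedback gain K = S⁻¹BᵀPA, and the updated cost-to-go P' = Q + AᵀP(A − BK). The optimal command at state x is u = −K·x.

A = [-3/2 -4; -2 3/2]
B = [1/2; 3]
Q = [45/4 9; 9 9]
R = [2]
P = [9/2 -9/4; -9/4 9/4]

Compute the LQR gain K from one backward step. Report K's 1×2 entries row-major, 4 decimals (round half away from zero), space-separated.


BᵀP = [-4.5000 5.6250]
S = R + BᵀPB = [2] + [14.6250] = [16.6250]
BᵀPA = [-4.5000 26.4375]
K = S⁻¹·BᵀPA = [-0.2707 1.5902]
A−BK = [-1.3647 -4.7951; -1.1880 -3.2707]
AᵀP(A−BK) = [4.4070 14.4685; 14.4685 62.0209]
P' = Q + AᵀP(A−BK) = [15.6570 23.4685; 23.4685 71.0209]
tr(P') = 86.6779

-0.2707 1.5902


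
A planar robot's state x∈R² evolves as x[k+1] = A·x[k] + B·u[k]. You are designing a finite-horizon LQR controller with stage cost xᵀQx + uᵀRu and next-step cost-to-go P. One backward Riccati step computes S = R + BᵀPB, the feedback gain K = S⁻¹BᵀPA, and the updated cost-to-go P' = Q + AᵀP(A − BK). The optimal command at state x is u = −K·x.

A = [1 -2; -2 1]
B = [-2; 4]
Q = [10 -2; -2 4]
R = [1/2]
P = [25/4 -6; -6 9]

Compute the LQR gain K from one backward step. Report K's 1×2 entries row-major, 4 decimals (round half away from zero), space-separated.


-0.4991 0.4557

BᵀP = [-36.5000 48.0000]
S = R + BᵀPB = [1/2] + [265.0000] = [265.5000]
BᵀPA = [-132.5000 121.0000]
K = S⁻¹·BᵀPA = [-0.4991 0.4557]
A−BK = [0.0019 -1.0885; -0.0038 -0.8230]
AᵀP(A−BK) = [0.1248 -0.1139; -0.1139 2.8550]
P' = Q + AᵀP(A−BK) = [10.1248 -2.1139; -2.1139 6.8550]
tr(P') = 16.9798


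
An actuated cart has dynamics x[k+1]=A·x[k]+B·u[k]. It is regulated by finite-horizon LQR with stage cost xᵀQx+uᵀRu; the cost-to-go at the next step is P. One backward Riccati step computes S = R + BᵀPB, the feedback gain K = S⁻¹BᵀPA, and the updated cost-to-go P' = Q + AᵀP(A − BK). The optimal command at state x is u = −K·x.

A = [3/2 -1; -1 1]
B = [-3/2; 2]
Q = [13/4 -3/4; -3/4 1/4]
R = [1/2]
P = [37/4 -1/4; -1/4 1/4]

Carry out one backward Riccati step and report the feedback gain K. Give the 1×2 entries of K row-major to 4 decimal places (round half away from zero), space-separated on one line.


-0.9423 0.6404

BᵀP = [-14.3750 0.8750]
S = R + BᵀPB = [1/2] + [23.3125] = [23.8125]
BᵀPA = [-22.4375 15.2500]
K = S⁻¹·BᵀPA = [-0.9423 0.6404]
A−BK = [0.0866 -0.0394; 0.8845 -0.2808]
AᵀP(A−BK) = [0.6706 -0.3806; -0.3806 0.2336]
P' = Q + AᵀP(A−BK) = [3.9206 -1.1306; -1.1306 0.4836]
tr(P') = 4.4042


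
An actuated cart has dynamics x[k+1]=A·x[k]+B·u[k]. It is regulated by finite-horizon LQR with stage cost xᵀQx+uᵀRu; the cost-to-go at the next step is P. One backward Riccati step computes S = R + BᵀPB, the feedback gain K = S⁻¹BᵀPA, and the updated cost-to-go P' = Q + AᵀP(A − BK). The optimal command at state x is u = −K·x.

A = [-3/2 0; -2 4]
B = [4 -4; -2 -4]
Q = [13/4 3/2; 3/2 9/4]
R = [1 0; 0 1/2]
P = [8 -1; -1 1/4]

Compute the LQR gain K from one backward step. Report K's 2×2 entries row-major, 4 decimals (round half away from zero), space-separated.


BᵀP = [34.0000 -4.5000; -28.0000 3.0000]
S = R + BᵀPB = [1 0; 0 1/2] + [145.0000 -118.0000; -118.0000 100.0000] = [146.0000 -118.0000; -118.0000 100.5000]
BᵀPA = [-42.0000 -18.0000; 36.0000 12.0000]
K = S⁻¹·BᵀPA = [0.0360 -0.5247; 0.4005 -0.4967]
A−BK = [-0.0421 0.1121; -0.3258 0.9640]
AᵀP(A−BK) = [0.0948 -0.1575; -0.1575 0.5154]
P' = Q + AᵀP(A−BK) = [3.3448 1.3425; 1.3425 2.7654]
tr(P') = 6.1101

0.0360 -0.5247 0.4005 -0.4967


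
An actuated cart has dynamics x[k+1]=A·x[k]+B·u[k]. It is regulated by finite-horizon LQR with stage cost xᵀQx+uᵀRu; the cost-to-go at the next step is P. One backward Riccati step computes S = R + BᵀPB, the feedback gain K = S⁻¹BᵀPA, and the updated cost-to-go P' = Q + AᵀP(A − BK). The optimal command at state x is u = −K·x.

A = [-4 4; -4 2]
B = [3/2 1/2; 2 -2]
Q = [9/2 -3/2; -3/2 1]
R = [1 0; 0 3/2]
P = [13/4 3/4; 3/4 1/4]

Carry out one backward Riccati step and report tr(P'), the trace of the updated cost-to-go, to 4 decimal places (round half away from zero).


16.4313

BᵀP = [6.3750 1.6250; 0.1250 -0.1250]
S = R + BᵀPB = [1 0; 0 3/2] + [12.8125 -0.0625; -0.0625 0.3125] = [13.8125 -0.0625; -0.0625 1.8125]
BᵀPA = [-32.0000 28.7500; 0.0000 0.2500]
K = S⁻¹·BᵀPA = [-2.3171 2.0824; -0.0799 0.2097]
A−BK = [-0.4844 0.7715; 0.4744 -1.7453]
AᵀP(A−BK) = [5.8527 -5.3633; -5.3633 5.0787]
P' = Q + AᵀP(A−BK) = [10.3527 -6.8633; -6.8633 6.0787]
tr(P') = 16.4313


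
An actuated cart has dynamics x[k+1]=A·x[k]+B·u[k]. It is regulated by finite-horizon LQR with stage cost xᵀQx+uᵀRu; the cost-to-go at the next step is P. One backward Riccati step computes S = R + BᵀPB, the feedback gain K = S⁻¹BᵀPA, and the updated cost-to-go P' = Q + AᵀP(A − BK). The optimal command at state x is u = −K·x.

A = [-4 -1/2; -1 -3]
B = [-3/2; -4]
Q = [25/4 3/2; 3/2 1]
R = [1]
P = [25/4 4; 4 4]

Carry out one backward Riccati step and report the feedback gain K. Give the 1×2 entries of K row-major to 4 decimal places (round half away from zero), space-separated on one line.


BᵀP = [-25.3750 -22.0000]
S = R + BᵀPB = [1] + [126.0625] = [127.0625]
BᵀPA = [123.5000 78.6875]
K = S⁻¹·BᵀPA = [0.9720 0.6193]
A−BK = [-2.5421 0.4289; 2.8879 -0.5229]
AᵀP(A−BK) = [15.9626 -1.9813; -1.9813 0.8328]
P' = Q + AᵀP(A−BK) = [22.2126 -0.4813; -0.4813 1.8328]
tr(P') = 24.0454

0.9720 0.6193


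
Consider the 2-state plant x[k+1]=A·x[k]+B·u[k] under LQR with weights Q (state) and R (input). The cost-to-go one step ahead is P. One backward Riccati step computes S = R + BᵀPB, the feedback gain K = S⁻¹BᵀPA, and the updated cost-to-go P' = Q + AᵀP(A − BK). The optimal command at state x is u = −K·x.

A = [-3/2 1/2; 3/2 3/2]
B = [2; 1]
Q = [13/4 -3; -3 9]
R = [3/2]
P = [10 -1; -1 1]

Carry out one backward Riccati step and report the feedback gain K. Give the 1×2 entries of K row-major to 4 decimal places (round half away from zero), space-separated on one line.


BᵀP = [19.0000 -1.0000]
S = R + BᵀPB = [3/2] + [37.0000] = [38.5000]
BᵀPA = [-30.0000 8.0000]
K = S⁻¹·BᵀPA = [-0.7792 0.2078]
A−BK = [0.0584 0.0844; 2.2792 1.2922]
AᵀP(A−BK) = [5.8734 2.4838; 2.4838 1.5877]
P' = Q + AᵀP(A−BK) = [9.1234 -0.5162; -0.5162 10.5877]
tr(P') = 19.7110

-0.7792 0.2078


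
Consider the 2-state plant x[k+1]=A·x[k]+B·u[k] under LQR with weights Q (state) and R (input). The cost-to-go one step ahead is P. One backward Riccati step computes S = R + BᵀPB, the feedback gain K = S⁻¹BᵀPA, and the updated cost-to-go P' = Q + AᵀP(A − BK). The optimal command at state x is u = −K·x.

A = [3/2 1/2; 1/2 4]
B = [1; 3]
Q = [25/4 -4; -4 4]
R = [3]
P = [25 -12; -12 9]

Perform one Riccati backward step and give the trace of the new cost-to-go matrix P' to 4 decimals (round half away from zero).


BᵀP = [-11.0000 15.0000]
S = R + BᵀPB = [3] + [34.0000] = [37.0000]
BᵀPA = [-9.0000 54.5000]
K = S⁻¹·BᵀPA = [-0.2432 1.4730]
A−BK = [1.7432 -0.9730; 1.2297 -0.4189]
AᵀP(A−BK) = [38.3108 -24.9932; -24.9932 21.9730]
P' = Q + AᵀP(A−BK) = [44.5608 -28.9932; -28.9932 25.9730]
tr(P') = 70.5338

70.5338


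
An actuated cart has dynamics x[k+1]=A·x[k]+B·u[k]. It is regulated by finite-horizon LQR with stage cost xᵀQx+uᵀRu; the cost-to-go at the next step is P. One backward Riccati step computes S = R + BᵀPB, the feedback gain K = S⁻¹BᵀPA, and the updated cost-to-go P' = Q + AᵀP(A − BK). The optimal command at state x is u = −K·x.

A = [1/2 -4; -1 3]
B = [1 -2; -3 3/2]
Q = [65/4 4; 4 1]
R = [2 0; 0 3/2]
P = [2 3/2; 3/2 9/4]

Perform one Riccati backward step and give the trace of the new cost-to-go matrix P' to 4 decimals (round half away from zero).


BᵀP = [-2.5000 -5.2500; -1.7500 0.3750]
S = R + BᵀPB = [2 0; 0 3/2] + [13.2500 -2.8750; -2.8750 4.0625] = [15.2500 -2.8750; -2.8750 5.5625]
BᵀPA = [4.0000 -5.7500; -1.2500 8.1250]
K = S⁻¹·BᵀPA = [0.2437 -0.1127; -0.0988 1.4024]
A−BK = [0.0588 -1.0824; -0.1208 0.5584]
AᵀP(A−BK) = [0.1518 -0.2963; -0.2963 4.2073]
P' = Q + AᵀP(A−BK) = [16.4018 3.7037; 3.7037 5.2073]
tr(P') = 21.6092

21.6092


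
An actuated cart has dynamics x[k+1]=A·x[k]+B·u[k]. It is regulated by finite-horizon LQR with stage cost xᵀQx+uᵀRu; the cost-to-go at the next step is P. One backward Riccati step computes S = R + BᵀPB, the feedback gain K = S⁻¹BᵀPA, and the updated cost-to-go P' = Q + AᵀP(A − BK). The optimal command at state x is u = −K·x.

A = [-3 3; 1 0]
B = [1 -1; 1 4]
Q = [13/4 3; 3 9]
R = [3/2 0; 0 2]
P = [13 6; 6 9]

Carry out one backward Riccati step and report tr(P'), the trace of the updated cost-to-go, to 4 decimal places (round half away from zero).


BᵀP = [19.0000 15.0000; 11.0000 30.0000]
S = R + BᵀPB = [3/2 0; 0 2] + [34.0000 41.0000; 41.0000 109.0000] = [35.5000 41.0000; 41.0000 111.0000]
BᵀPA = [-42.0000 57.0000; -3.0000 33.0000]
K = S⁻¹·BᵀPA = [-2.0089 2.2014; 0.7150 -0.5158]
A−BK = [-0.2762 0.2828; 0.1489 -0.1381]
AᵀP(A−BK) = [7.7732 -8.0898; -8.0898 8.5439]
P' = Q + AᵀP(A−BK) = [11.0232 -5.0898; -5.0898 17.5439]
tr(P') = 28.5671

28.5671


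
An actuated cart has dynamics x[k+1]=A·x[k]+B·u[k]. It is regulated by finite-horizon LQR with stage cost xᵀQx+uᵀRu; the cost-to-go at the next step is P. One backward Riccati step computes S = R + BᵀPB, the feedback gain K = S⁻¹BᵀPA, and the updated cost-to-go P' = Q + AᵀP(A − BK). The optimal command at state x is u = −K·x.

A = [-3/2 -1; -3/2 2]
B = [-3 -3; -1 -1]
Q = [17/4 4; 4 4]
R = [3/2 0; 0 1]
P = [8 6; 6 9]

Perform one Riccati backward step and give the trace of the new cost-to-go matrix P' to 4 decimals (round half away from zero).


26.4401

BᵀP = [-30.0000 -27.0000; -30.0000 -27.0000]
S = R + BᵀPB = [3/2 0; 0 1] + [117.0000 117.0000; 117.0000 117.0000] = [118.5000 117.0000; 117.0000 118.0000]
BᵀPA = [85.5000 -24.0000; 85.5000 -24.0000]
K = S⁻¹·BᵀPA = [0.2908 -0.0816; 0.4362 -0.1224]
A−BK = [0.6811 -1.6122; -0.7730 1.7959]
AᵀP(A−BK) = [3.0880 -6.5510; -6.5510 15.1020]
P' = Q + AᵀP(A−BK) = [7.3380 -2.5510; -2.5510 19.1020]
tr(P') = 26.4401


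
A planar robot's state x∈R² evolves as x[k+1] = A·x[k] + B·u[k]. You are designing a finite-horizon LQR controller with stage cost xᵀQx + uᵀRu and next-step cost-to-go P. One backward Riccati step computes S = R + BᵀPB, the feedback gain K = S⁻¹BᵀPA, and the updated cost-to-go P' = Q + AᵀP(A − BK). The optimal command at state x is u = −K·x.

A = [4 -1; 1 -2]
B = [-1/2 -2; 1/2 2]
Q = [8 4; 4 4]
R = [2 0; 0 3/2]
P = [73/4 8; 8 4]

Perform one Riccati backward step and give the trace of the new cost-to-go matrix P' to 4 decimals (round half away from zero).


BᵀP = [-5.1250 -2.0000; -20.5000 -8.0000]
S = R + BᵀPB = [2 0; 0 3/2] + [1.5625 6.2500; 6.2500 25.0000] = [3.5625 6.2500; 6.2500 26.5000]
BᵀPA = [-22.5000 9.1250; -90.0000 36.5000]
K = S⁻¹·BᵀPA = [-0.6098 0.2473; -3.2524 1.3190]
A−BK = [-2.8097 1.7617; 7.8097 -4.7617]
AᵀP(A−BK) = [53.5630 -28.7228; -28.7228 15.8487]
P' = Q + AᵀP(A−BK) = [61.5630 -24.7228; -24.7228 19.8487]
tr(P') = 81.4116

81.4116


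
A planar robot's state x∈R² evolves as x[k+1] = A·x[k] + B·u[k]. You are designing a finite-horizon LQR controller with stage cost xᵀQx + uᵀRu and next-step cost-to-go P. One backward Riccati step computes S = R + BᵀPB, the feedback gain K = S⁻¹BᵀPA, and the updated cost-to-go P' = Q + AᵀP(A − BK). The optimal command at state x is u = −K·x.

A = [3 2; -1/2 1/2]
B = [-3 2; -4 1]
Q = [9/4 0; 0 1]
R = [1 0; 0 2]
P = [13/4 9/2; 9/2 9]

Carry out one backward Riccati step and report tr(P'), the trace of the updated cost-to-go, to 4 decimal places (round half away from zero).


8.4079

BᵀP = [-27.7500 -49.5000; 11.0000 18.0000]
S = R + BᵀPB = [1 0; 0 2] + [281.2500 -105.0000; -105.0000 40.0000] = [282.2500 -105.0000; -105.0000 42.0000]
BᵀPA = [-58.5000 -80.2500; 24.0000 31.0000]
K = S⁻¹·BᵀPA = [0.0759 -0.1392; 0.7613 0.3900]
A−BK = [1.7052 0.8023; -0.9575 -0.4470]
AᵀP(A−BK) = [4.1718 1.9946; 1.9946 0.9861]
P' = Q + AᵀP(A−BK) = [6.4218 1.9946; 1.9946 1.9861]
tr(P') = 8.4079


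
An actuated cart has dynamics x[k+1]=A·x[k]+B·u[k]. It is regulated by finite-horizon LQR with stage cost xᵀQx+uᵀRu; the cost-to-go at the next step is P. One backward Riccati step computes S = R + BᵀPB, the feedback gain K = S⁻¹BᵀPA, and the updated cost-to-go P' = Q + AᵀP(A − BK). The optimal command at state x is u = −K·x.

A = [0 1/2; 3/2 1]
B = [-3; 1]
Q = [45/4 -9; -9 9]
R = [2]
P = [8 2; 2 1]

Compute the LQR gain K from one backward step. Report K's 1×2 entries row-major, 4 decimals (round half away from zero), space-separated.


BᵀP = [-22.0000 -5.0000]
S = R + BᵀPB = [2] + [61.0000] = [63.0000]
BᵀPA = [-7.5000 -16.0000]
K = S⁻¹·BᵀPA = [-0.1190 -0.2540]
A−BK = [-0.3571 -0.2619; 1.6190 1.2540]
AᵀP(A−BK) = [1.3571 1.0952; 1.0952 0.9365]
P' = Q + AᵀP(A−BK) = [12.6071 -7.9048; -7.9048 9.9365]
tr(P') = 22.5437

-0.1190 -0.2540


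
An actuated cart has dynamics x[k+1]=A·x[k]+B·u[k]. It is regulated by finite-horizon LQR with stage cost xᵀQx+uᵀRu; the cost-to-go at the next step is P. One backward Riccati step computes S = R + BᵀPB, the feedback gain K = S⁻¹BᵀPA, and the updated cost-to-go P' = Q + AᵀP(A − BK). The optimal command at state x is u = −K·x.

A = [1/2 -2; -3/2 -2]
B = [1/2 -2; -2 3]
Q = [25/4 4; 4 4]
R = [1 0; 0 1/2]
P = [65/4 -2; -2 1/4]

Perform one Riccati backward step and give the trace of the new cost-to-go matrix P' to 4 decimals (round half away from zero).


BᵀP = [12.1250 -1.5000; -38.5000 4.7500]
S = R + BᵀPB = [1 0; 0 1/2] + [9.0625 -28.7500; -28.7500 91.2500] = [10.0625 -28.7500; -28.7500 91.7500]
BᵀPA = [8.3125 -21.2500; -26.3750 67.5000]
K = S⁻¹·BᵀPA = [0.0454 -0.0937; -0.2732 0.7063]
A−BK = [-0.0692 -0.5405; -0.5895 -4.3064]
AᵀP(A−BK) = [0.0409 -0.0916; -0.0916 0.3313]
P' = Q + AᵀP(A−BK) = [6.2909 3.9084; 3.9084 4.3313]
tr(P') = 10.6223

10.6223


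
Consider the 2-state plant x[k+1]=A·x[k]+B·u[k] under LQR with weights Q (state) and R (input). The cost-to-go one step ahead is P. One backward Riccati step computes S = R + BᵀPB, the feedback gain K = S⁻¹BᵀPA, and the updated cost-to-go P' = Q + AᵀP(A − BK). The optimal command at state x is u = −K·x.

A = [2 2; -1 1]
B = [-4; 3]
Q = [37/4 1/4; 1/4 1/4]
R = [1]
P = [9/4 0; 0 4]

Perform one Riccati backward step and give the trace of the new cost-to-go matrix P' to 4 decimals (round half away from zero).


22.6781

BᵀP = [-9.0000 12.0000]
S = R + BᵀPB = [1] + [72.0000] = [73.0000]
BᵀPA = [-30.0000 -6.0000]
K = S⁻¹·BᵀPA = [-0.4110 -0.0822]
A−BK = [0.3562 1.6712; 0.2329 1.2466]
AᵀP(A−BK) = [0.6712 2.5342; 2.5342 12.5068]
P' = Q + AᵀP(A−BK) = [9.9212 2.7842; 2.7842 12.7568]
tr(P') = 22.6781


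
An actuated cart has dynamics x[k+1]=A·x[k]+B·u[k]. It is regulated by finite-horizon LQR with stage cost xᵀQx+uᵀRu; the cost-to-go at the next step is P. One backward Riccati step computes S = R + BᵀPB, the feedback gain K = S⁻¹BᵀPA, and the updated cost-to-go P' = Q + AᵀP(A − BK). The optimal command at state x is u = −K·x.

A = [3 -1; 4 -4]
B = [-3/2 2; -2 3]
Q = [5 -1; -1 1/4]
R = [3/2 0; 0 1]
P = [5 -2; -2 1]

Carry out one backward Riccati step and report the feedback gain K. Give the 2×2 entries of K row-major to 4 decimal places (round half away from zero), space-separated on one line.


-0.5600 -0.2400 0.9600 -0.1600

BᵀP = [-3.5000 1.0000; 4.0000 -1.0000]
S = R + BᵀPB = [3/2 0; 0 1] + [3.2500 -4.0000; -4.0000 5.0000] = [4.7500 -4.0000; -4.0000 6.0000]
BᵀPA = [-6.5000 -0.5000; 8.0000 0.0000]
K = S⁻¹·BᵀPA = [-0.5600 -0.2400; 0.9600 -0.1600]
A−BK = [0.2400 -1.0400; 0.0000 -4.0000]
AᵀP(A−BK) = [1.6800 0.7200; 0.7200 4.8800]
P' = Q + AᵀP(A−BK) = [6.6800 -0.2800; -0.2800 5.1300]
tr(P') = 11.8100


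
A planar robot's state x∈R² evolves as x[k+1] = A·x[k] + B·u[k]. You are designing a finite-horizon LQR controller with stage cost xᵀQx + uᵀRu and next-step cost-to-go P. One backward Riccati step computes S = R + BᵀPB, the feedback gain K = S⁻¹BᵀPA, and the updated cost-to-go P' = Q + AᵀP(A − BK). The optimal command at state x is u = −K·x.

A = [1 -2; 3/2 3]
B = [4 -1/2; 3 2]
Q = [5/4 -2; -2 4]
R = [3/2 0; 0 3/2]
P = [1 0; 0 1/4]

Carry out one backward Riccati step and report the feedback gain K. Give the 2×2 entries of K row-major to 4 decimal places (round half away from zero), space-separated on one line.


0.2630 -0.2694 0.1387 0.8601

BᵀP = [4.0000 0.7500; -0.5000 0.5000]
S = R + BᵀPB = [3/2 0; 0 3/2] + [18.2500 -0.5000; -0.5000 1.2500] = [19.7500 -0.5000; -0.5000 2.7500]
BᵀPA = [5.1250 -5.7500; 0.2500 2.5000]
K = S⁻¹·BᵀPA = [0.2630 -0.2694; 0.1387 0.8601]
A−BK = [0.0173 -0.4925; 0.4335 2.0879]
AᵀP(A−BK) = [0.1799 0.2905; 0.2905 2.5509]
P' = Q + AᵀP(A−BK) = [1.4299 -1.7095; -1.7095 6.5509]
tr(P') = 7.9808


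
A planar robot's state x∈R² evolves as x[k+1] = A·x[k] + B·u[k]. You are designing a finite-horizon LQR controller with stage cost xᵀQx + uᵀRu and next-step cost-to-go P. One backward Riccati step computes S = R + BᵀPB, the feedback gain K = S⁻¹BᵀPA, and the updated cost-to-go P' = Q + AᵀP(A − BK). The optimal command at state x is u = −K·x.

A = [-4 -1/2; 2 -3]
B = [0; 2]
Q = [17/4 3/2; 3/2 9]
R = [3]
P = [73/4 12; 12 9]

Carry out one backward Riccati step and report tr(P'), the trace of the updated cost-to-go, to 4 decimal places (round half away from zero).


66.8125

BᵀP = [24.0000 18.0000]
S = R + BᵀPB = [3] + [36.0000] = [39.0000]
BᵀPA = [-60.0000 -66.0000]
K = S⁻¹·BᵀPA = [-1.5385 -1.6923]
A−BK = [-4.0000 -0.5000; 5.0769 0.3846]
AᵀP(A−BK) = [43.6923 12.9615; 12.9615 9.8702]
P' = Q + AᵀP(A−BK) = [47.9423 14.4615; 14.4615 18.8702]
tr(P') = 66.8125


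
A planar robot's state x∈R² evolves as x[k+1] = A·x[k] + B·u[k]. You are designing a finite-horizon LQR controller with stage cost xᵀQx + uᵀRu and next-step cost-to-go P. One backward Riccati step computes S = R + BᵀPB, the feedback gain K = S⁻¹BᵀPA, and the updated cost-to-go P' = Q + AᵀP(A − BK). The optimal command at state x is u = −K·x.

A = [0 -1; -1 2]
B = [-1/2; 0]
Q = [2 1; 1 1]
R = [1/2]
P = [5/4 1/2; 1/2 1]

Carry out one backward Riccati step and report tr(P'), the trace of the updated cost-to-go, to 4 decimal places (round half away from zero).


BᵀP = [-0.6250 -0.2500]
S = R + BᵀPB = [1/2] + [0.3125] = [0.8125]
BᵀPA = [0.2500 0.1250]
K = S⁻¹·BᵀPA = [0.3077 0.1538]
A−BK = [0.1538 -0.9231; -1.0000 2.0000]
AᵀP(A−BK) = [0.9231 -1.5385; -1.5385 3.2308]
P' = Q + AᵀP(A−BK) = [2.9231 -0.5385; -0.5385 4.2308]
tr(P') = 7.1538

7.1538


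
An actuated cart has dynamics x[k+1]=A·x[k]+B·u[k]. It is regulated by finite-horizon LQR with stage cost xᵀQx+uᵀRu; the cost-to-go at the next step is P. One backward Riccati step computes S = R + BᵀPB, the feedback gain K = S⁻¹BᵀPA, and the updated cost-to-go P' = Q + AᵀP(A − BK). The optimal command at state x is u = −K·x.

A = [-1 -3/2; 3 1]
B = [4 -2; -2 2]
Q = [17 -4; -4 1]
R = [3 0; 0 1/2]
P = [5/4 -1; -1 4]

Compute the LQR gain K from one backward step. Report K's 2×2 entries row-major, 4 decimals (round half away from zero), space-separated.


BᵀP = [7.0000 -12.0000; -4.5000 10.0000]
S = R + BᵀPB = [3 0; 0 1/2] + [52.0000 -38.0000; -38.0000 29.0000] = [55.0000 -38.0000; -38.0000 29.5000]
BᵀPA = [-43.0000 -22.5000; 34.5000 16.7500]
K = S⁻¹·BᵀPA = [0.2381 -0.1527; 1.4762 0.3711]
A−BK = [1.0000 -0.1471; 0.5238 -0.0476]
AᵀP(A−BK) = [2.5595 0.0060; 0.0060 0.1609]
P' = Q + AᵀP(A−BK) = [19.5595 -3.9940; -3.9940 1.1609]
tr(P') = 20.7204

0.2381 -0.1527 1.4762 0.3711


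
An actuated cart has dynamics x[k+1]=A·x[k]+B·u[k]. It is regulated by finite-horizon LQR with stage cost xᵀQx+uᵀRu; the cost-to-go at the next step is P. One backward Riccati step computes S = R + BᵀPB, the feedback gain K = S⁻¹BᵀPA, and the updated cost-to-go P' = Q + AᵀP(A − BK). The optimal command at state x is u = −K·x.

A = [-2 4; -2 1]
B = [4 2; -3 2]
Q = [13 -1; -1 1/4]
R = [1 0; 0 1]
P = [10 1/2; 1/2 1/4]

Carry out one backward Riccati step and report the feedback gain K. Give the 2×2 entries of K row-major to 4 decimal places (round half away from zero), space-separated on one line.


-0.1248 0.5402 -0.7627 0.9251

BᵀP = [38.5000 1.2500; 21.0000 1.5000]
S = R + BᵀPB = [1 0; 0 1] + [150.2500 79.5000; 79.5000 45.0000] = [151.2500 79.5000; 79.5000 46.0000]
BᵀPA = [-79.5000 155.2500; -45.0000 85.5000]
K = S⁻¹·BᵀPA = [-0.1248 0.5402; -0.7627 0.9251]
A−BK = [0.0243 -0.0110; -0.8490 0.7705]
AᵀP(A−BK) = [0.7627 -0.9251; -0.9251 1.2887]
P' = Q + AᵀP(A−BK) = [13.7627 -1.9251; -1.9251 1.5387]
tr(P') = 15.3014


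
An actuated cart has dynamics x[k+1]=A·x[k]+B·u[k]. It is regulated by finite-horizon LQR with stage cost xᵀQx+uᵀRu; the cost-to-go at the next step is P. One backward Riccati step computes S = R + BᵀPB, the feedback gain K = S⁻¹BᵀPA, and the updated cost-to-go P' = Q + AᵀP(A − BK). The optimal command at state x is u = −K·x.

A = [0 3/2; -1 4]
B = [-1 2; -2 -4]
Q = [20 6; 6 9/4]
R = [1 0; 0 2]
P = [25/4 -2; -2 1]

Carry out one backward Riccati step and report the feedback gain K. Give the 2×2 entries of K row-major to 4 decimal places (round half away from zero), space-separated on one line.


BᵀP = [-2.2500 0.0000; 20.5000 -8.0000]
S = R + BᵀPB = [1 0; 0 2] + [2.2500 -4.5000; -4.5000 73.0000] = [3.2500 -4.5000; -4.5000 75.0000]
BᵀPA = [0.0000 -3.3750; 8.0000 -1.2500]
K = S⁻¹·BᵀPA = [0.1611 -1.1577; 0.1163 -0.0861]
A−BK = [-0.0716 0.5145; -0.2125 1.3400]
AᵀP(A−BK) = [0.0694 -0.3110; -0.3110 2.0475]
P' = Q + AᵀP(A−BK) = [20.0694 5.6890; 5.6890 4.2975]
tr(P') = 24.3669

0.1611 -1.1577 0.1163 -0.0861


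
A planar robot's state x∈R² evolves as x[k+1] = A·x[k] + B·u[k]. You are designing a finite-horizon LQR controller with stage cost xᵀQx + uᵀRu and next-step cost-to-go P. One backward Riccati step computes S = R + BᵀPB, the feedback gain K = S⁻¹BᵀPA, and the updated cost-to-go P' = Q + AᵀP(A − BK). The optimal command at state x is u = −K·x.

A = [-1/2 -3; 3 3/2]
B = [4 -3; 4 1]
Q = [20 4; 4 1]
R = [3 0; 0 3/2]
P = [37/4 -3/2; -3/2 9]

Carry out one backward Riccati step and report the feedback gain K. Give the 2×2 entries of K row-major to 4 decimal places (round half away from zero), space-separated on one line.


BᵀP = [31.0000 30.0000; -29.2500 13.5000]
S = R + BᵀPB = [3 0; 0 3/2] + [244.0000 -63.0000; -63.0000 101.2500] = [247.0000 -63.0000; -63.0000 102.7500]
BᵀPA = [74.5000 -48.0000; 55.1250 108.0000]
K = S⁻¹·BᵀPA = [0.5197 0.0874; 0.8552 1.1047]
A−BK = [-0.0135 -0.0356; 0.0659 0.0456]
AᵀP(A−BK) = [1.9507 1.5893; 1.5893 1.8888]
P' = Q + AᵀP(A−BK) = [21.9507 5.5893; 5.5893 2.8888]
tr(P') = 24.8395

0.5197 0.0874 0.8552 1.1047


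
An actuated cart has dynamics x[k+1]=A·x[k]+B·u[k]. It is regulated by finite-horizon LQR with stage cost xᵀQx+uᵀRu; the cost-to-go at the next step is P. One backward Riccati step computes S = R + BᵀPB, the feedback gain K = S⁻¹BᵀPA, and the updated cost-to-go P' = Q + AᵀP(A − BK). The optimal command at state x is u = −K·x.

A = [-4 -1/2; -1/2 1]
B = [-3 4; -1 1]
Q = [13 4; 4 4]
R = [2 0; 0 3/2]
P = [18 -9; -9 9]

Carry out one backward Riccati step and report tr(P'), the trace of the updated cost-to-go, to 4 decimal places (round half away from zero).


26.8753

BᵀP = [-45.0000 18.0000; 63.0000 -27.0000]
S = R + BᵀPB = [2 0; 0 3/2] + [117.0000 -162.0000; -162.0000 225.0000] = [119.0000 -162.0000; -162.0000 226.5000]
BᵀPA = [171.0000 40.5000; -238.5000 -58.5000]
K = S⁻¹·BᵀPA = [0.1332 -0.4281; -0.9577 -0.5645]
A−BK = [0.2304 0.4736; 0.5909 1.1364]
AᵀP(A−BK) = [3.0587 3.8293; 3.8293 6.8166]
P' = Q + AᵀP(A−BK) = [16.0587 7.8293; 7.8293 10.8166]
tr(P') = 26.8753


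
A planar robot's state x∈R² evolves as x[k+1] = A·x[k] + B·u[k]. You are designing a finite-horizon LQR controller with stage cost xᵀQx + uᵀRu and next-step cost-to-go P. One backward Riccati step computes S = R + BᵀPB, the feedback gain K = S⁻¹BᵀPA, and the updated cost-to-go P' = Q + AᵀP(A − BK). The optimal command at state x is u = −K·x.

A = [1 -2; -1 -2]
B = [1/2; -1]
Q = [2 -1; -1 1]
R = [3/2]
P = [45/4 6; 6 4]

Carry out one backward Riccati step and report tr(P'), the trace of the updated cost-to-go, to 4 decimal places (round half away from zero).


BᵀP = [-0.3750 -1.0000]
S = R + BᵀPB = [3/2] + [0.8125] = [2.3125]
BᵀPA = [0.6250 2.7500]
K = S⁻¹·BᵀPA = [0.2703 1.1892]
A−BK = [0.8649 -2.5946; -0.7297 -0.8108]
AᵀP(A−BK) = [3.0811 -15.2432; -15.2432 105.7297]
P' = Q + AᵀP(A−BK) = [5.0811 -16.2432; -16.2432 106.7297]
tr(P') = 111.8108

111.8108


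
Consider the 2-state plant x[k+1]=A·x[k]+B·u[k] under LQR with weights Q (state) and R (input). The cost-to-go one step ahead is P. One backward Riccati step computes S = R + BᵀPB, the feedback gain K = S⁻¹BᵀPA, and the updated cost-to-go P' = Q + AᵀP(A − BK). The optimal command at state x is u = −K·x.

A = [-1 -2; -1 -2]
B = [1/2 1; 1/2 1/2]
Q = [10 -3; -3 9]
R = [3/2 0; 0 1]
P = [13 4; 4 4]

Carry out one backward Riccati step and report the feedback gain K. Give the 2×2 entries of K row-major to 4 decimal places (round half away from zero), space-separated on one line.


-0.4595 -0.9189 -0.8514 -1.7027

BᵀP = [8.5000 4.0000; 15.0000 6.0000]
S = R + BᵀPB = [3/2 0; 0 1] + [6.2500 10.5000; 10.5000 18.0000] = [7.7500 10.5000; 10.5000 19.0000]
BᵀPA = [-12.5000 -25.0000; -21.0000 -42.0000]
K = S⁻¹·BᵀPA = [-0.4595 -0.9189; -0.8514 -1.7027]
A−BK = [0.0811 0.1622; -0.3446 -0.6892]
AᵀP(A−BK) = [1.3784 2.7568; 2.7568 5.5135]
P' = Q + AᵀP(A−BK) = [11.3784 -0.2432; -0.2432 14.5135]
tr(P') = 25.8919


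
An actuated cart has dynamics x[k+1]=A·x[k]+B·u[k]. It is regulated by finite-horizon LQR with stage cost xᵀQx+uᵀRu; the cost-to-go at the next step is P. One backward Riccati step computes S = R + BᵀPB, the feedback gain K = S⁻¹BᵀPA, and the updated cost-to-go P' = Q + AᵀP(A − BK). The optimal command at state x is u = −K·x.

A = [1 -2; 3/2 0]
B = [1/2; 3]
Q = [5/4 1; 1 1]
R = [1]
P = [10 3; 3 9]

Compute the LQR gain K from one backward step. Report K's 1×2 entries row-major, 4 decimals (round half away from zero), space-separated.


BᵀP = [14.0000 28.5000]
S = R + BᵀPB = [1] + [92.5000] = [93.5000]
BᵀPA = [56.7500 -28.0000]
K = S⁻¹·BᵀPA = [0.6070 -0.2995]
A−BK = [0.6965 -1.8503; -0.3209 0.8984]
AᵀP(A−BK) = [4.8055 -12.0053; -12.0053 31.6150]
P' = Q + AᵀP(A−BK) = [6.0555 -11.0053; -11.0053 32.6150]
tr(P') = 38.6705

0.6070 -0.2995


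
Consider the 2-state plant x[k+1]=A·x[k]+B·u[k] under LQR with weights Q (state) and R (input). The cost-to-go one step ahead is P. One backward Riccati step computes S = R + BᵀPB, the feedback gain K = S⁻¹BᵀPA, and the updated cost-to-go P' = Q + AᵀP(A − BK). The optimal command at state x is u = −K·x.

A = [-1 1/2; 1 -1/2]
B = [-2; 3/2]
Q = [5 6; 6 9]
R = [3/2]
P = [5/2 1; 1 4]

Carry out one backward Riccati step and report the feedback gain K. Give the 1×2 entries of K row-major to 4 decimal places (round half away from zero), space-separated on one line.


0.5172 -0.2586

BᵀP = [-3.5000 4.0000]
S = R + BᵀPB = [3/2] + [13.0000] = [14.5000]
BᵀPA = [7.5000 -3.7500]
K = S⁻¹·BᵀPA = [0.5172 -0.2586]
A−BK = [0.0345 -0.0172; 0.2241 -0.1121]
AᵀP(A−BK) = [0.6207 -0.3103; -0.3103 0.1552]
P' = Q + AᵀP(A−BK) = [5.6207 5.6897; 5.6897 9.1552]
tr(P') = 14.7759
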